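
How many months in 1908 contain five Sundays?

A month has five Sundays exactly when Sunday falls within its first (length − 28) days.
Jan: 31 days, starts Wed → 5 of Wed, Thu, Fri
Feb: 29 days, starts Sat → 5 of Sat
Mar: 31 days, starts Sun → 5 of Sun, Mon, Tue ✓
Apr: 30 days, starts Wed → 5 of Wed, Thu
May: 31 days, starts Fri → 5 of Fri, Sat, Sun ✓
Jun: 30 days, starts Mon → 5 of Mon, Tue
Jul: 31 days, starts Wed → 5 of Wed, Thu, Fri
Aug: 31 days, starts Sat → 5 of Sat, Sun, Mon ✓
Sep: 30 days, starts Tue → 5 of Tue, Wed
Oct: 31 days, starts Thu → 5 of Thu, Fri, Sat
Nov: 30 days, starts Sun → 5 of Sun, Mon ✓
Dec: 31 days, starts Tue → 5 of Tue, Wed, Thu
Months with five Sundays: Mar, May, Aug, Nov.

4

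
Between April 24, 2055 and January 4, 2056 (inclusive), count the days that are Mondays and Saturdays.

74

April 24, 2055 is a Saturday.
The range spans 256 days (inclusive of both endpoints).
256 = 7 × 36 + 4, so there are 36 full weeks plus 4 extra days.
Each full week contributes 2 days from the set (Mon, Sat): 36 × 2 = 72.
The 4 extra days are Sat, Sun, Mon, Tue — 2 of them qualify.
Total: 72 + 2 = 74.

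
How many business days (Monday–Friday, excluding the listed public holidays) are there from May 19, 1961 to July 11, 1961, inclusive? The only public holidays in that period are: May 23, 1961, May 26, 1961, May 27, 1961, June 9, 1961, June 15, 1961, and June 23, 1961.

May 19, 1961 is a Friday.
That's 54 days from start to end, counting both.
54 = 7 × 7 + 5, so there are 7 full weeks plus 5 extra days.
Each full week contributes 5 weekdays (Mon–Fri): 7 × 5 = 35.
The 5 extra days are Friday, Saturday, Sunday, Monday, Tuesday — 3 of them qualify.
Total: 35 + 3 = 38.
Holidays: May 23, 1961 (Tue); May 26, 1961 (Fri); May 27, 1961 (Sat); June 9, 1961 (Fri); June 15, 1961 (Thu); June 23, 1961 (Fri).
5 of the 6 holidays fall on weekdays; the rest are weekends and were already excluded.
Business days: 38 − 5 = 33.

33 business days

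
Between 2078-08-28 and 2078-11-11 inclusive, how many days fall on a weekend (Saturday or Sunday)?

21

2078-08-28 is a Sunday.
The range spans 76 days (inclusive of both endpoints).
76 = 7 × 10 + 6, so there are 10 full weeks plus 6 extra days.
Each full week contributes 2 weekend days (Sat, Sun): 10 × 2 = 20.
The 6 extra days are Sunday, Monday, Tuesday, Wednesday, Thursday, Friday — 1 of them qualifies.
Total: 20 + 1 = 21.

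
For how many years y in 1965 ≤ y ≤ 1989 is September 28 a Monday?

3

Day of week of September 28 in each year:
1965: Tue, 1966: Wed, 1967: Thu, 1968: Sat, 1969: Sun, 1970: Mon ✓, 1971: Tue, 1972: Thu, 1973: Fri, 1974: Sat, 1975: Sun, 1976: Tue, 1977: Wed, 1978: Thu, 1979: Fri, 1980: Sun, 1981: Mon ✓, 1982: Tue, 1983: Wed, 1984: Fri, 1985: Sat, 1986: Sun, 1987: Mon ✓, 1988: Wed, 1989: Thu
Mondays: 1970, 1981, 1987.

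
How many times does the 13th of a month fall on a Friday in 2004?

The 13th falls on a Friday when the month's 13th has weekday Fri.
Jan 13 is Tue; Feb 13 is Fri ✓; Mar 13 is Sat; Apr 13 is Tue; May 13 is Thu; Jun 13 is Sun; Jul 13 is Tue; Aug 13 is Fri ✓; Sep 13 is Mon; Oct 13 is Wed; Nov 13 is Sat; Dec 13 is Mon.
Friday the 13ths: Feb, Aug.

2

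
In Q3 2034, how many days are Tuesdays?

13

July 1, 2034 is a Saturday.
The range spans 92 days (inclusive of both endpoints).
92 = 7 × 13 + 1, so there are 13 full weeks plus 1 extra day.
Each full week contributes one Tuesday: 13 so far.
The 1 extra day is Saturday — none qualify.
Total: 13 + 0 = 13.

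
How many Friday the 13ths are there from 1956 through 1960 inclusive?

10

Friday-the-13ths by year:
1956: Jan, Apr, Jul
1957: Sep, Dec
1958: Jun
1959: Feb, Mar, Nov
1960: May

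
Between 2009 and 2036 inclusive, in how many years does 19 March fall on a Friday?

Day of week of March 19 in each year:
2009: Thu, 2010: Fri ✓, 2011: Sat, 2012: Mon, 2013: Tue, 2014: Wed, 2015: Thu, 2016: Sat, 2017: Sun, 2018: Mon, 2019: Tue, 2020: Thu, 2021: Fri ✓, 2022: Sat, 2023: Sun, 2024: Tue, 2025: Wed, 2026: Thu, 2027: Fri ✓, 2028: Sun, 2029: Mon, 2030: Tue, 2031: Wed, 2032: Fri ✓, 2033: Sat, 2034: Sun, 2035: Mon, 2036: Wed
Fridays: 2010, 2021, 2027, 2032.

4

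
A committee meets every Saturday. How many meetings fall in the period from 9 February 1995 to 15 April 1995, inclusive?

9 February 1995 is a Thursday.
From 9 February 1995 to 15 April 1995 is 66 days inclusive.
66 = 7 × 9 + 3, so there are 9 full weeks plus 3 extra days.
Each full week contributes one Saturday: 9 so far.
The 3 extra days are Thu, Fri, Sat — 1 of them qualifies.
Total: 9 + 1 = 10.

10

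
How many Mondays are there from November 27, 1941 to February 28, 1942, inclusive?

13 Mondays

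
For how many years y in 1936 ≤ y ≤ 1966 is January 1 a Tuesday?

4

Day of week of January 1 in each year:
1936: Wed, 1937: Fri, 1938: Sat, 1939: Sun, 1940: Mon, 1941: Wed, 1942: Thu, 1943: Fri, 1944: Sat, 1945: Mon, 1946: Tue ✓, 1947: Wed, 1948: Thu, 1949: Sat, 1950: Sun, 1951: Mon, 1952: Tue ✓, 1953: Thu, 1954: Fri, 1955: Sat, 1956: Sun, 1957: Tue ✓, 1958: Wed, 1959: Thu, 1960: Fri, 1961: Sun, 1962: Mon, 1963: Tue ✓, 1964: Wed, 1965: Fri, 1966: Sat
Tuesdays: 1946, 1952, 1957, 1963.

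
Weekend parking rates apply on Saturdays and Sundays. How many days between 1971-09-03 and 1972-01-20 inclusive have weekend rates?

1971-09-03 is a Friday.
The range spans 140 days (inclusive of both endpoints).
140 = 7 × 20, so the span is exactly 20 full weeks.
Each full week contributes 2 weekend days (Sat, Sun): 20 × 2 = 40.
Total: 40.

40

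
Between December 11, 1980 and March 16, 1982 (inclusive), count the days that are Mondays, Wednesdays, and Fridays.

197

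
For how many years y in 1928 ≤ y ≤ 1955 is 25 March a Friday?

4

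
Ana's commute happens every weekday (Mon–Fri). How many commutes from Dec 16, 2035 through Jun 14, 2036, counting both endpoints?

Dec 16, 2035 is a Sunday.
The range spans 182 days (inclusive of both endpoints).
182 = 7 × 26, so the span is exactly 26 full weeks.
Each full week contributes 5 weekdays (Mon–Fri): 26 × 5 = 130.

130 weekdays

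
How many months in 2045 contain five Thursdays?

A month has five Thursdays exactly when Thursday falls within its first (length − 28) days.
Jan: 31 days, starts Sun → 5 of Sun, Mon, Tue
Feb: 28 days, starts Wed → 5 of (none)
Mar: 31 days, starts Wed → 5 of Wed, Thu, Fri ✓
Apr: 30 days, starts Sat → 5 of Sat, Sun
May: 31 days, starts Mon → 5 of Mon, Tue, Wed
Jun: 30 days, starts Thu → 5 of Thu, Fri ✓
Jul: 31 days, starts Sat → 5 of Sat, Sun, Mon
Aug: 31 days, starts Tue → 5 of Tue, Wed, Thu ✓
Sep: 30 days, starts Fri → 5 of Fri, Sat
Oct: 31 days, starts Sun → 5 of Sun, Mon, Tue
Nov: 30 days, starts Wed → 5 of Wed, Thu ✓
Dec: 31 days, starts Fri → 5 of Fri, Sat, Sun
Months with five Thursdays: Mar, Jun, Aug, Nov.

4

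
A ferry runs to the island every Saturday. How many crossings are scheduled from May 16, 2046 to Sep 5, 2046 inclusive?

16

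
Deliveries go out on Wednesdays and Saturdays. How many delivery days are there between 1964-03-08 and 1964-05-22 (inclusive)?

21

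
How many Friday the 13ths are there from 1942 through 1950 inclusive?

Friday-the-13ths by year:
1942: Feb, Mar, Nov
1943: Aug
1944: Oct
1945: Apr, Jul
1946: Sep, Dec
1947: Jun
1948: Feb, Aug
1949: May
1950: Jan, Oct

15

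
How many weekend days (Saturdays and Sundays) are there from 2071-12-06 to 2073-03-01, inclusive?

2071-12-06 is a Sunday.
The range spans 452 days (inclusive of both endpoints).
452 = 7 × 64 + 4, so there are 64 full weeks plus 4 extra days.
Each full week contributes 2 weekend days (Sat, Sun): 64 × 2 = 128.
The 4 extra days are Sunday, Monday, Tuesday, Wednesday — 1 of them qualifies.
Total: 128 + 1 = 129.

129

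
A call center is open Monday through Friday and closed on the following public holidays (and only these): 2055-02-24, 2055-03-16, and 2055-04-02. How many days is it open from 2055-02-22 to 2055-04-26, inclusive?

43 working days

2055-02-22 is a Monday.
The range spans 64 days (inclusive of both endpoints).
64 = 7 × 9 + 1, so there are 9 full weeks plus 1 extra day.
Each full week contributes 5 weekdays (Mon–Fri): 9 × 5 = 45.
The 1 extra day is Mon — 1 of them qualifies.
Total: 45 + 1 = 46.
Holidays: 2055-02-24 (Wed); 2055-03-16 (Tue); 2055-04-02 (Fri).
All 3 holidays fall on weekdays, so subtract 3.
Business days: 46 − 3 = 43.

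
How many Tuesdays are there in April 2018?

4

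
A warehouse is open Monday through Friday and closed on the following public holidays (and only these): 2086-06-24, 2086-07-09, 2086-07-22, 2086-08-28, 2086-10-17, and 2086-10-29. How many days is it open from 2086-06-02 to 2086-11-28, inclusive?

2086-06-02 is a Sunday.
From 2086-06-02 to 2086-11-28 is 180 days inclusive.
180 = 7 × 25 + 5, so there are 25 full weeks plus 5 extra days.
Each full week contributes 5 weekdays (Mon–Fri): 25 × 5 = 125.
The 5 extra days are Sunday, Monday, Tuesday, Wednesday, Thursday — 4 of them qualify.
Total: 125 + 4 = 129.
Holidays: 2086-06-24 (Mon); 2086-07-09 (Tue); 2086-07-22 (Mon); 2086-08-28 (Wed); 2086-10-17 (Thu); 2086-10-29 (Tue).
All 6 holidays fall on weekdays, so subtract 6.
Business days: 129 − 6 = 123.

123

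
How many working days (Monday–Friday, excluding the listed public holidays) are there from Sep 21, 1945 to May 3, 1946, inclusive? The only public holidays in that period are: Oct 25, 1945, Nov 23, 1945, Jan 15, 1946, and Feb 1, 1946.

Sep 21, 1945 is a Friday.
That's 225 days from start to end, counting both.
225 = 7 × 32 + 1, so there are 32 full weeks plus 1 extra day.
Each full week contributes 5 weekdays (Mon–Fri): 32 × 5 = 160.
The 1 extra day is Fri — 1 of them qualifies.
Total: 160 + 1 = 161.
Holidays: Oct 25, 1945 (Thu); Nov 23, 1945 (Fri); Jan 15, 1946 (Tue); Feb 1, 1946 (Fri).
All 4 holidays fall on weekdays, so subtract 4.
Business days: 161 − 4 = 157.

157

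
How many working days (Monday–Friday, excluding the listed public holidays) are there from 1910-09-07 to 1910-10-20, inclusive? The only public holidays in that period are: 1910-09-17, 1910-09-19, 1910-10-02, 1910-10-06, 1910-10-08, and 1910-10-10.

29 working days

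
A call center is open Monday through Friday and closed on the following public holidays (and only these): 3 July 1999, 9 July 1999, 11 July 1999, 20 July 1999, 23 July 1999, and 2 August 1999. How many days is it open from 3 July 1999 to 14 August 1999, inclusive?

3 July 1999 is a Saturday.
The range spans 43 days (inclusive of both endpoints).
43 = 7 × 6 + 1, so there are 6 full weeks plus 1 extra day.
Each full week contributes 5 weekdays (Mon–Fri): 6 × 5 = 30.
The 1 extra day is Saturday — none qualify.
Total: 30 + 0 = 30.
Holidays: 3 July 1999 (Sat); 9 July 1999 (Fri); 11 July 1999 (Sun); 20 July 1999 (Tue); 23 July 1999 (Fri); 2 August 1999 (Mon).
4 of the 6 holidays fall on weekdays; the rest are weekends and were already excluded.
Business days: 30 − 4 = 26.

26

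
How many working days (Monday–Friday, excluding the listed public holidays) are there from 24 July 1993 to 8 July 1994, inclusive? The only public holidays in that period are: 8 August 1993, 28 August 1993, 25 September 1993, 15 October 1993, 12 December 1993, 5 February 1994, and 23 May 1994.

248

24 July 1993 is a Saturday.
From 24 July 1993 to 8 July 1994 is 350 days inclusive.
350 = 7 × 50, so the span is exactly 50 full weeks.
Each full week contributes 5 weekdays (Mon–Fri): 50 × 5 = 250.
Total: 250.
Holidays: 8 August 1993 (Sun); 28 August 1993 (Sat); 25 September 1993 (Sat); 15 October 1993 (Fri); 12 December 1993 (Sun); 5 February 1994 (Sat); 23 May 1994 (Mon).
2 of the 7 holidays fall on weekdays; the rest are weekends and were already excluded.
Business days: 250 − 2 = 248.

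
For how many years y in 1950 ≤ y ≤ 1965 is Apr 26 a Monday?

Day of week of April 26 in each year:
1950: Wed, 1951: Thu, 1952: Sat, 1953: Sun, 1954: Mon ✓, 1955: Tue, 1956: Thu, 1957: Fri, 1958: Sat, 1959: Sun, 1960: Tue, 1961: Wed, 1962: Thu, 1963: Fri, 1964: Sun, 1965: Mon ✓
Mondays: 1954, 1965.

2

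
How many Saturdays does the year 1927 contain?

1927-01-01 is a Saturday.
The range spans 365 days (inclusive of both endpoints).
365 = 7 × 52 + 1, so there are 52 full weeks plus 1 extra day.
Each full week contributes one Saturday: 52 so far.
The 1 extra day is Saturday — 1 of them qualifies.
Total: 52 + 1 = 53.

53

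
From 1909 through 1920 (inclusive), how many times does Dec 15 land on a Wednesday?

Day of week of December 15 in each year:
1909: Wed ✓, 1910: Thu, 1911: Fri, 1912: Sun, 1913: Mon, 1914: Tue, 1915: Wed ✓, 1916: Fri, 1917: Sat, 1918: Sun, 1919: Mon, 1920: Wed ✓
Wednesdays: 1909, 1915, 1920.

3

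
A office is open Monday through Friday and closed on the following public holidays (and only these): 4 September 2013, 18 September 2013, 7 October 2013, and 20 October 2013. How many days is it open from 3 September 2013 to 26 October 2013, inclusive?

3 September 2013 is a Tuesday.
That's 54 days from start to end, counting both.
54 = 7 × 7 + 5, so there are 7 full weeks plus 5 extra days.
Each full week contributes 5 weekdays (Mon–Fri): 7 × 5 = 35.
The 5 extra days are Tue, Wed, Thu, Fri, Sat — 4 of them qualify.
Total: 35 + 4 = 39.
Holidays: 4 September 2013 (Wed); 18 September 2013 (Wed); 7 October 2013 (Mon); 20 October 2013 (Sun).
3 of the 4 holidays fall on weekdays; the rest are weekends and were already excluded.
Business days: 39 − 3 = 36.

36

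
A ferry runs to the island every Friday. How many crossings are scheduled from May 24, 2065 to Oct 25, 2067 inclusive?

May 24, 2065 is a Sunday.
From May 24, 2065 to Oct 25, 2067 is 885 days inclusive.
885 = 7 × 126 + 3, so there are 126 full weeks plus 3 extra days.
Each full week contributes one Friday: 126 so far.
The 3 extra days are Sun, Mon, Tue — none qualify.
Total: 126 + 0 = 126.

126 Fridays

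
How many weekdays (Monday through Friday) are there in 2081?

261 weekdays

1 January 2081 is a Wednesday.
That's 365 days from start to end, counting both.
365 = 7 × 52 + 1, so there are 52 full weeks plus 1 extra day.
Each full week contributes 5 weekdays (Mon–Fri): 52 × 5 = 260.
The 1 extra day is Wednesday — 1 of them qualifies.
Total: 260 + 1 = 261.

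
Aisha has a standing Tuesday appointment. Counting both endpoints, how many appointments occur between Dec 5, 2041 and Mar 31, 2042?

16 Tuesdays

Dec 5, 2041 is a Thursday.
That's 117 days from start to end, counting both.
117 = 7 × 16 + 5, so there are 16 full weeks plus 5 extra days.
Each full week contributes one Tuesday: 16 so far.
The 5 extra days are Thu, Fri, Sat, Sun, Mon — none qualify.
Total: 16 + 0 = 16.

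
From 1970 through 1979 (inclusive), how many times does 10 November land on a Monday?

Day of week of November 10 in each year:
1970: Tue, 1971: Wed, 1972: Fri, 1973: Sat, 1974: Sun, 1975: Mon ✓, 1976: Wed, 1977: Thu, 1978: Fri, 1979: Sat
Mondays: 1975.

1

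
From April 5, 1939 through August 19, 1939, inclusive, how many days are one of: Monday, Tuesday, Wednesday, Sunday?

April 5, 1939 is a Wednesday.
The range spans 137 days (inclusive of both endpoints).
137 = 7 × 19 + 4, so there are 19 full weeks plus 4 extra days.
Each full week contributes 4 days from the set (Mon, Tue, Wed, Sun): 19 × 4 = 76.
The 4 extra days are Wednesday, Thursday, Friday, Saturday — 1 of them qualifies.
Total: 76 + 1 = 77.

77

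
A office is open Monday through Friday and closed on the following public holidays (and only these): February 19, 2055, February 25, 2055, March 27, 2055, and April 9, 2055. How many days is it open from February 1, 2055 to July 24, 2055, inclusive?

122 business days

February 1, 2055 is a Monday.
The range spans 174 days (inclusive of both endpoints).
174 = 7 × 24 + 6, so there are 24 full weeks plus 6 extra days.
Each full week contributes 5 weekdays (Mon–Fri): 24 × 5 = 120.
The 6 extra days are Mon, Tue, Wed, Thu, Fri, Sat — 5 of them qualify.
Total: 120 + 5 = 125.
Holidays: February 19, 2055 (Fri); February 25, 2055 (Thu); March 27, 2055 (Sat); April 9, 2055 (Fri).
3 of the 4 holidays fall on weekdays; the rest are weekends and were already excluded.
Business days: 125 − 3 = 122.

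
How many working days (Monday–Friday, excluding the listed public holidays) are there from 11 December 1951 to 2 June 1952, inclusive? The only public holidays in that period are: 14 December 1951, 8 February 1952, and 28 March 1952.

122 working days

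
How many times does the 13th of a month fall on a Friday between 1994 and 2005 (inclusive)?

19

Friday-the-13ths by year:
1994: May
1995: Jan, Oct
1996: Sep, Dec
1997: Jun
1998: Feb, Mar, Nov
1999: Aug
2000: Oct
2001: Apr, Jul
2002: Sep, Dec
2003: Jun
2004: Feb, Aug
2005: May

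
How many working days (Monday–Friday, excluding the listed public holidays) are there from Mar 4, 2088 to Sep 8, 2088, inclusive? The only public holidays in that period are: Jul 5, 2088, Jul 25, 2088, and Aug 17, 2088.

Mar 4, 2088 is a Thursday.
The range spans 189 days (inclusive of both endpoints).
189 = 7 × 27, so the span is exactly 27 full weeks.
Each full week contributes 5 weekdays (Mon–Fri): 27 × 5 = 135.
Total: 135.
Holidays: Jul 5, 2088 (Mon); Jul 25, 2088 (Sun); Aug 17, 2088 (Tue).
2 of the 3 holidays fall on weekdays; the rest are weekends and were already excluded.
Business days: 135 − 2 = 133.

133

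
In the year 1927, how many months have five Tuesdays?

A month has five Tuesdays exactly when Tuesday falls within its first (length − 28) days.
Jan: 31 days, starts Sat → 5 of Sat, Sun, Mon
Feb: 28 days, starts Tue → 5 of (none)
Mar: 31 days, starts Tue → 5 of Tue, Wed, Thu ✓
Apr: 30 days, starts Fri → 5 of Fri, Sat
May: 31 days, starts Sun → 5 of Sun, Mon, Tue ✓
Jun: 30 days, starts Wed → 5 of Wed, Thu
Jul: 31 days, starts Fri → 5 of Fri, Sat, Sun
Aug: 31 days, starts Mon → 5 of Mon, Tue, Wed ✓
Sep: 30 days, starts Thu → 5 of Thu, Fri
Oct: 31 days, starts Sat → 5 of Sat, Sun, Mon
Nov: 30 days, starts Tue → 5 of Tue, Wed ✓
Dec: 31 days, starts Thu → 5 of Thu, Fri, Sat
Months with five Tuesdays: Mar, May, Aug, Nov.

4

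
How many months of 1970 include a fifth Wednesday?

4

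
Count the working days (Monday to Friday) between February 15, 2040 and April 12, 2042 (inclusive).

563 weekdays

February 15, 2040 is a Wednesday.
The range spans 788 days (inclusive of both endpoints).
788 = 7 × 112 + 4, so there are 112 full weeks plus 4 extra days.
Each full week contributes 5 weekdays (Mon–Fri): 112 × 5 = 560.
The 4 extra days are Wednesday, Thursday, Friday, Saturday — 3 of them qualify.
Total: 560 + 3 = 563.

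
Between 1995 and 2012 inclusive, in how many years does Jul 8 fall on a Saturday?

3

Day of week of July 8 in each year:
1995: Sat ✓, 1996: Mon, 1997: Tue, 1998: Wed, 1999: Thu, 2000: Sat ✓, 2001: Sun, 2002: Mon, 2003: Tue, 2004: Thu, 2005: Fri, 2006: Sat ✓, 2007: Sun, 2008: Tue, 2009: Wed, 2010: Thu, 2011: Fri, 2012: Sun
Saturdays: 1995, 2000, 2006.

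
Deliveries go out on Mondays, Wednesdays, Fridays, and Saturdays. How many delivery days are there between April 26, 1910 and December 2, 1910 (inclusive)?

April 26, 1910 is a Tuesday.
From April 26, 1910 to December 2, 1910 is 221 days inclusive.
221 = 7 × 31 + 4, so there are 31 full weeks plus 4 extra days.
Each full week contributes 4 days from the set (Mon, Wed, Fri, Sat): 31 × 4 = 124.
The 4 extra days are Tuesday, Wednesday, Thursday, Friday — 2 of them qualify.
Total: 124 + 2 = 126.

126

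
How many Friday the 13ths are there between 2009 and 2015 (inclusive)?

Friday-the-13ths by year:
2009: Feb, Mar, Nov
2010: Aug
2011: May
2012: Jan, Apr, Jul
2013: Sep, Dec
2014: Jun
2015: Feb, Mar, Nov

14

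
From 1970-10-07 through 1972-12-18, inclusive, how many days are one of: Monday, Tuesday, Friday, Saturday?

1970-10-07 is a Wednesday.
That's 804 days from start to end, counting both.
804 = 7 × 114 + 6, so there are 114 full weeks plus 6 extra days.
Each full week contributes 4 days from the set (Mon, Tue, Fri, Sat): 114 × 4 = 456.
The 6 extra days are Wed, Thu, Fri, Sat, Sun, Mon — 3 of them qualify.
Total: 456 + 3 = 459.

459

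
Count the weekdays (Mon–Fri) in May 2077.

21

May 1, 2077 is a Saturday.
From May 1, 2077 to May 31, 2077 is 31 days inclusive.
31 = 7 × 4 + 3, so there are 4 full weeks plus 3 extra days.
Each full week contributes 5 weekdays (Mon–Fri): 4 × 5 = 20.
The 3 extra days are Sat, Sun, Mon — 1 of them qualifies.
Total: 20 + 1 = 21.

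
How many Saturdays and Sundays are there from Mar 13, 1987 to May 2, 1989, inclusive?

224

Mar 13, 1987 is a Friday.
From Mar 13, 1987 to May 2, 1989 is 782 days inclusive.
782 = 7 × 111 + 5, so there are 111 full weeks plus 5 extra days.
Each full week contributes 2 weekend days (Sat, Sun): 111 × 2 = 222.
The 5 extra days are Friday, Saturday, Sunday, Monday, Tuesday — 2 of them qualify.
Total: 222 + 2 = 224.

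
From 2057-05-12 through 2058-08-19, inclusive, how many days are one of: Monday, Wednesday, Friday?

199

2057-05-12 is a Saturday.
The range spans 465 days (inclusive of both endpoints).
465 = 7 × 66 + 3, so there are 66 full weeks plus 3 extra days.
Each full week contributes 3 days from the set (Mon, Wed, Fri): 66 × 3 = 198.
The 3 extra days are Sat, Sun, Mon — 1 of them qualifies.
Total: 198 + 1 = 199.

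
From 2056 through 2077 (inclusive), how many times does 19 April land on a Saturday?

3

Day of week of April 19 in each year:
2056: Wed, 2057: Thu, 2058: Fri, 2059: Sat ✓, 2060: Mon, 2061: Tue, 2062: Wed, 2063: Thu, 2064: Sat ✓, 2065: Sun, 2066: Mon, 2067: Tue, 2068: Thu, 2069: Fri, 2070: Sat ✓, 2071: Sun, 2072: Tue, 2073: Wed, 2074: Thu, 2075: Fri, 2076: Sun, 2077: Mon
Saturdays: 2059, 2064, 2070.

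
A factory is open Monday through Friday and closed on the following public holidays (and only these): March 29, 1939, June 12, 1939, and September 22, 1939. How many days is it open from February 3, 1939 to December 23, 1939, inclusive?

228

February 3, 1939 is a Friday.
The range spans 324 days (inclusive of both endpoints).
324 = 7 × 46 + 2, so there are 46 full weeks plus 2 extra days.
Each full week contributes 5 weekdays (Mon–Fri): 46 × 5 = 230.
The 2 extra days are Fri, Sat — 1 of them qualifies.
Total: 230 + 1 = 231.
Holidays: March 29, 1939 (Wed); June 12, 1939 (Mon); September 22, 1939 (Fri).
All 3 holidays fall on weekdays, so subtract 3.
Business days: 231 − 3 = 228.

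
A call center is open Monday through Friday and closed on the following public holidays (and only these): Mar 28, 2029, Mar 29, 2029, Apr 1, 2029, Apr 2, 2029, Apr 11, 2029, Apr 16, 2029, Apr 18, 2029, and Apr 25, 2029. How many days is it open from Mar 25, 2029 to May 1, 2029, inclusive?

Mar 25, 2029 is a Sunday.
The range spans 38 days (inclusive of both endpoints).
38 = 7 × 5 + 3, so there are 5 full weeks plus 3 extra days.
Each full week contributes 5 weekdays (Mon–Fri): 5 × 5 = 25.
The 3 extra days are Sunday, Monday, Tuesday — 2 of them qualify.
Total: 25 + 2 = 27.
Holidays: Mar 28, 2029 (Wed); Mar 29, 2029 (Thu); Apr 1, 2029 (Sun); Apr 2, 2029 (Mon); Apr 11, 2029 (Wed); Apr 16, 2029 (Mon); Apr 18, 2029 (Wed); Apr 25, 2029 (Wed).
7 of the 8 holidays fall on weekdays; the rest are weekends and were already excluded.
Business days: 27 − 7 = 20.

20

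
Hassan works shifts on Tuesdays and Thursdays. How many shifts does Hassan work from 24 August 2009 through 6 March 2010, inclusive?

56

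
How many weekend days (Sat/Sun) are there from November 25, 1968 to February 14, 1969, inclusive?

November 25, 1968 is a Monday.
The range spans 82 days (inclusive of both endpoints).
82 = 7 × 11 + 5, so there are 11 full weeks plus 5 extra days.
Each full week contributes 2 weekend days (Sat, Sun): 11 × 2 = 22.
The 5 extra days are Monday, Tuesday, Wednesday, Thursday, Friday — none qualify.
Total: 22 + 0 = 22.

22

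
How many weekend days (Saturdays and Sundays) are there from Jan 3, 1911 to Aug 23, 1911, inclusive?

66

Jan 3, 1911 is a Tuesday.
That's 233 days from start to end, counting both.
233 = 7 × 33 + 2, so there are 33 full weeks plus 2 extra days.
Each full week contributes 2 weekend days (Sat, Sun): 33 × 2 = 66.
The 2 extra days are Tuesday, Wednesday — none qualify.
Total: 66 + 0 = 66.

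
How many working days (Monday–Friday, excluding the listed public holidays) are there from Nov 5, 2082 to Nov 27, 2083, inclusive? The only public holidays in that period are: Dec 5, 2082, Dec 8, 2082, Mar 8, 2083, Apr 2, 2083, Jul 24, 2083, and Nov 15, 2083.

273 working days

Nov 5, 2082 is a Thursday.
From Nov 5, 2082 to Nov 27, 2083 is 388 days inclusive.
388 = 7 × 55 + 3, so there are 55 full weeks plus 3 extra days.
Each full week contributes 5 weekdays (Mon–Fri): 55 × 5 = 275.
The 3 extra days are Thu, Fri, Sat — 2 of them qualify.
Total: 275 + 2 = 277.
Holidays: Dec 5, 2082 (Sat); Dec 8, 2082 (Tue); Mar 8, 2083 (Mon); Apr 2, 2083 (Fri); Jul 24, 2083 (Sat); Nov 15, 2083 (Mon).
4 of the 6 holidays fall on weekdays; the rest are weekends and were already excluded.
Business days: 277 − 4 = 273.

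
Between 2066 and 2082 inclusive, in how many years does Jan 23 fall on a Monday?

3

Day of week of January 23 in each year:
2066: Sat, 2067: Sun, 2068: Mon ✓, 2069: Wed, 2070: Thu, 2071: Fri, 2072: Sat, 2073: Mon ✓, 2074: Tue, 2075: Wed, 2076: Thu, 2077: Sat, 2078: Sun, 2079: Mon ✓, 2080: Tue, 2081: Thu, 2082: Fri
Mondays: 2068, 2073, 2079.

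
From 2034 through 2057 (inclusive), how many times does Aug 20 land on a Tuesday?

3

Day of week of August 20 in each year:
2034: Sun, 2035: Mon, 2036: Wed, 2037: Thu, 2038: Fri, 2039: Sat, 2040: Mon, 2041: Tue ✓, 2042: Wed, 2043: Thu, 2044: Sat, 2045: Sun, 2046: Mon, 2047: Tue ✓, 2048: Thu, 2049: Fri, 2050: Sat, 2051: Sun, 2052: Tue ✓, 2053: Wed, 2054: Thu, 2055: Fri, 2056: Sun, 2057: Mon
Tuesdays: 2041, 2047, 2052.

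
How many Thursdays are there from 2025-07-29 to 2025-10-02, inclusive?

2025-07-29 is a Tuesday.
That's 66 days from start to end, counting both.
66 = 7 × 9 + 3, so there are 9 full weeks plus 3 extra days.
Each full week contributes one Thursday: 9 so far.
The 3 extra days are Tuesday, Wednesday, Thursday — 1 of them qualifies.
Total: 9 + 1 = 10.

10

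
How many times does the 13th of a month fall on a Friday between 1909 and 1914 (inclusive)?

10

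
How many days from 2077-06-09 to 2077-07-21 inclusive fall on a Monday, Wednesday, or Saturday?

19

2077-06-09 is a Wednesday.
That's 43 days from start to end, counting both.
43 = 7 × 6 + 1, so there are 6 full weeks plus 1 extra day.
Each full week contributes 3 days from the set (Mon, Wed, Sat): 6 × 3 = 18.
The 1 extra day is Wed — 1 of them qualifies.
Total: 18 + 1 = 19.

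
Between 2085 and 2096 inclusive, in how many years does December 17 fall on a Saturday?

2

Day of week of December 17 in each year:
2085: Mon, 2086: Tue, 2087: Wed, 2088: Fri, 2089: Sat ✓, 2090: Sun, 2091: Mon, 2092: Wed, 2093: Thu, 2094: Fri, 2095: Sat ✓, 2096: Mon
Saturdays: 2089, 2095.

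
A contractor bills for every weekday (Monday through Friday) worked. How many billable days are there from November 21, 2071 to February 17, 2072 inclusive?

November 21, 2071 is a Saturday.
That's 89 days from start to end, counting both.
89 = 7 × 12 + 5, so there are 12 full weeks plus 5 extra days.
Each full week contributes 5 weekdays (Mon–Fri): 12 × 5 = 60.
The 5 extra days are Sat, Sun, Mon, Tue, Wed — 3 of them qualify.
Total: 60 + 3 = 63.

63 weekdays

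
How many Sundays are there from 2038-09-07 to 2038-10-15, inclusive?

5

2038-09-07 is a Tuesday.
That's 39 days from start to end, counting both.
39 = 7 × 5 + 4, so there are 5 full weeks plus 4 extra days.
Each full week contributes one Sunday: 5 so far.
The 4 extra days are Tuesday, Wednesday, Thursday, Friday — none qualify.
Total: 5 + 0 = 5.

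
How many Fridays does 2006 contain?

52

1 January 2006 is a Sunday.
The range spans 365 days (inclusive of both endpoints).
365 = 7 × 52 + 1, so there are 52 full weeks plus 1 extra day.
Each full week contributes one Friday: 52 so far.
The 1 extra day is Sun — none qualify.
Total: 52 + 0 = 52.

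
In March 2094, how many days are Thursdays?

4

Mar 1, 2094 is a Monday.
The range spans 31 days (inclusive of both endpoints).
31 = 7 × 4 + 3, so there are 4 full weeks plus 3 extra days.
Each full week contributes one Thursday: 4 so far.
The 3 extra days are Monday, Tuesday, Wednesday — none qualify.
Total: 4 + 0 = 4.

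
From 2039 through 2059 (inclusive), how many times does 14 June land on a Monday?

Day of week of June 14 in each year:
2039: Tue, 2040: Thu, 2041: Fri, 2042: Sat, 2043: Sun, 2044: Tue, 2045: Wed, 2046: Thu, 2047: Fri, 2048: Sun, 2049: Mon ✓, 2050: Tue, 2051: Wed, 2052: Fri, 2053: Sat, 2054: Sun, 2055: Mon ✓, 2056: Wed, 2057: Thu, 2058: Fri, 2059: Sat
Mondays: 2049, 2055.

2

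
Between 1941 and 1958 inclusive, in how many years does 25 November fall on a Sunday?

3

Day of week of November 25 in each year:
1941: Tue, 1942: Wed, 1943: Thu, 1944: Sat, 1945: Sun ✓, 1946: Mon, 1947: Tue, 1948: Thu, 1949: Fri, 1950: Sat, 1951: Sun ✓, 1952: Tue, 1953: Wed, 1954: Thu, 1955: Fri, 1956: Sun ✓, 1957: Mon, 1958: Tue
Sundays: 1945, 1951, 1956.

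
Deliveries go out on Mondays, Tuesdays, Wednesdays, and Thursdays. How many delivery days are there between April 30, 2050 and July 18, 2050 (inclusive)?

April 30, 2050 is a Saturday.
From April 30, 2050 to July 18, 2050 is 80 days inclusive.
80 = 7 × 11 + 3, so there are 11 full weeks plus 3 extra days.
Each full week contributes 4 days from the set (Mon, Tue, Wed, Thu): 11 × 4 = 44.
The 3 extra days are Sat, Sun, Mon — 1 of them qualifies.
Total: 44 + 1 = 45.

45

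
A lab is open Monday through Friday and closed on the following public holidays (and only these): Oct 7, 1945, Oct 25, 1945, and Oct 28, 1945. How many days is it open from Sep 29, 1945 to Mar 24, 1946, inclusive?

Sep 29, 1945 is a Saturday.
From Sep 29, 1945 to Mar 24, 1946 is 177 days inclusive.
177 = 7 × 25 + 2, so there are 25 full weeks plus 2 extra days.
Each full week contributes 5 weekdays (Mon–Fri): 25 × 5 = 125.
The 2 extra days are Saturday, Sunday — none qualify.
Total: 125 + 0 = 125.
Holidays: Oct 7, 1945 (Sun); Oct 25, 1945 (Thu); Oct 28, 1945 (Sun).
1 of the 3 holidays fall on weekdays; the rest are weekends and were already excluded.
Business days: 125 − 1 = 124.

124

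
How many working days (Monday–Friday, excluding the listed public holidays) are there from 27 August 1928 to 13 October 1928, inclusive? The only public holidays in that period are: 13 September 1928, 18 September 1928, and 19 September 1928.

32 working days

27 August 1928 is a Monday.
The range spans 48 days (inclusive of both endpoints).
48 = 7 × 6 + 6, so there are 6 full weeks plus 6 extra days.
Each full week contributes 5 weekdays (Mon–Fri): 6 × 5 = 30.
The 6 extra days are Mon, Tue, Wed, Thu, Fri, Sat — 5 of them qualify.
Total: 30 + 5 = 35.
Holidays: 13 September 1928 (Thu); 18 September 1928 (Tue); 19 September 1928 (Wed).
All 3 holidays fall on weekdays, so subtract 3.
Business days: 35 − 3 = 32.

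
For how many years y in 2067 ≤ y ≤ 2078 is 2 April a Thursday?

Day of week of April 2 in each year:
2067: Sat, 2068: Mon, 2069: Tue, 2070: Wed, 2071: Thu ✓, 2072: Sat, 2073: Sun, 2074: Mon, 2075: Tue, 2076: Thu ✓, 2077: Fri, 2078: Sat
Thursdays: 2071, 2076.

2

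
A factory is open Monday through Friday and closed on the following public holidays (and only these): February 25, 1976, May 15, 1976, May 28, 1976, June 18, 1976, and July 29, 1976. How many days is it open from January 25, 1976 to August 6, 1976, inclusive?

January 25, 1976 is a Sunday.
From January 25, 1976 to August 6, 1976 is 195 days inclusive.
195 = 7 × 27 + 6, so there are 27 full weeks plus 6 extra days.
Each full week contributes 5 weekdays (Mon–Fri): 27 × 5 = 135.
The 6 extra days are Sun, Mon, Tue, Wed, Thu, Fri — 5 of them qualify.
Total: 135 + 5 = 140.
Holidays: February 25, 1976 (Wed); May 15, 1976 (Sat); May 28, 1976 (Fri); June 18, 1976 (Fri); July 29, 1976 (Thu).
4 of the 5 holidays fall on weekdays; the rest are weekends and were already excluded.
Business days: 140 − 4 = 136.

136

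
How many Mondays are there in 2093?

January 1, 2093 is a Thursday.
From January 1, 2093 to December 31, 2093 is 365 days inclusive.
365 = 7 × 52 + 1, so there are 52 full weeks plus 1 extra day.
Each full week contributes one Monday: 52 so far.
The 1 extra day is Thursday — none qualify.
Total: 52 + 0 = 52.

52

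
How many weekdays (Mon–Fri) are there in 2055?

261

1 January 2055 is a Friday.
The range spans 365 days (inclusive of both endpoints).
365 = 7 × 52 + 1, so there are 52 full weeks plus 1 extra day.
Each full week contributes 5 weekdays (Mon–Fri): 52 × 5 = 260.
The 1 extra day is Friday — 1 of them qualifies.
Total: 260 + 1 = 261.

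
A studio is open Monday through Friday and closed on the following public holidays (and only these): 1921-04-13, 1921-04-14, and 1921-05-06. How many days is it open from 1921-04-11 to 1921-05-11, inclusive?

1921-04-11 is a Monday.
The range spans 31 days (inclusive of both endpoints).
31 = 7 × 4 + 3, so there are 4 full weeks plus 3 extra days.
Each full week contributes 5 weekdays (Mon–Fri): 4 × 5 = 20.
The 3 extra days are Monday, Tuesday, Wednesday — 3 of them qualify.
Total: 20 + 3 = 23.
Holidays: 1921-04-13 (Wed); 1921-04-14 (Thu); 1921-05-06 (Fri).
All 3 holidays fall on weekdays, so subtract 3.
Business days: 23 − 3 = 20.

20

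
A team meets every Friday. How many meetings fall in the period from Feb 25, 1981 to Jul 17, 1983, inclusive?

125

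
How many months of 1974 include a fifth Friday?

4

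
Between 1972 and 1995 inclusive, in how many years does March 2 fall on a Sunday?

Day of week of March 2 in each year:
1972: Thu, 1973: Fri, 1974: Sat, 1975: Sun ✓, 1976: Tue, 1977: Wed, 1978: Thu, 1979: Fri, 1980: Sun ✓, 1981: Mon, 1982: Tue, 1983: Wed, 1984: Fri, 1985: Sat, 1986: Sun ✓, 1987: Mon, 1988: Wed, 1989: Thu, 1990: Fri, 1991: Sat, 1992: Mon, 1993: Tue, 1994: Wed, 1995: Thu
Sundays: 1975, 1980, 1986.

3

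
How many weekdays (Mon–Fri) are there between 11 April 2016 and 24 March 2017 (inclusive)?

250 weekdays

11 April 2016 is a Monday.
That's 348 days from start to end, counting both.
348 = 7 × 49 + 5, so there are 49 full weeks plus 5 extra days.
Each full week contributes 5 weekdays (Mon–Fri): 49 × 5 = 245.
The 5 extra days are Monday, Tuesday, Wednesday, Thursday, Friday — 5 of them qualify.
Total: 245 + 5 = 250.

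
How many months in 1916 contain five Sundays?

A month has five Sundays exactly when Sunday falls within its first (length − 28) days.
Jan: 31 days, starts Sat → 5 of Sat, Sun, Mon ✓
Feb: 29 days, starts Tue → 5 of Tue
Mar: 31 days, starts Wed → 5 of Wed, Thu, Fri
Apr: 30 days, starts Sat → 5 of Sat, Sun ✓
May: 31 days, starts Mon → 5 of Mon, Tue, Wed
Jun: 30 days, starts Thu → 5 of Thu, Fri
Jul: 31 days, starts Sat → 5 of Sat, Sun, Mon ✓
Aug: 31 days, starts Tue → 5 of Tue, Wed, Thu
Sep: 30 days, starts Fri → 5 of Fri, Sat
Oct: 31 days, starts Sun → 5 of Sun, Mon, Tue ✓
Nov: 30 days, starts Wed → 5 of Wed, Thu
Dec: 31 days, starts Fri → 5 of Fri, Sat, Sun ✓
Months with five Sundays: Jan, Apr, Jul, Oct, Dec.

5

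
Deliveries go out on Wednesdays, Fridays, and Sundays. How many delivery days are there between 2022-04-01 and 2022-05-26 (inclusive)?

2022-04-01 is a Friday.
The range spans 56 days (inclusive of both endpoints).
56 = 7 × 8, so the span is exactly 8 full weeks.
Each full week contributes 3 days from the set (Wed, Fri, Sun): 8 × 3 = 24.

24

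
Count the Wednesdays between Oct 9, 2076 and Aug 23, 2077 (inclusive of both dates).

Oct 9, 2076 is a Friday.
From Oct 9, 2076 to Aug 23, 2077 is 319 days inclusive.
319 = 7 × 45 + 4, so there are 45 full weeks plus 4 extra days.
Each full week contributes one Wednesday: 45 so far.
The 4 extra days are Fri, Sat, Sun, Mon — none qualify.
Total: 45 + 0 = 45.

45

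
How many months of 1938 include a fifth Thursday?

4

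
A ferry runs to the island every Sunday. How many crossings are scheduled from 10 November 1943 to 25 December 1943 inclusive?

6

10 November 1943 is a Wednesday.
That's 46 days from start to end, counting both.
46 = 7 × 6 + 4, so there are 6 full weeks plus 4 extra days.
Each full week contributes one Sunday: 6 so far.
The 4 extra days are Wed, Thu, Fri, Sat — none qualify.
Total: 6 + 0 = 6.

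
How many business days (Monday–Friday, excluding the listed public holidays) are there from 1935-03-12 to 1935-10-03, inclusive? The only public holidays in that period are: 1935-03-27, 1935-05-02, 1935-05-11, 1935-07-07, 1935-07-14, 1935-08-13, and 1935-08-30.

1935-03-12 is a Tuesday.
From 1935-03-12 to 1935-10-03 is 206 days inclusive.
206 = 7 × 29 + 3, so there are 29 full weeks plus 3 extra days.
Each full week contributes 5 weekdays (Mon–Fri): 29 × 5 = 145.
The 3 extra days are Tuesday, Wednesday, Thursday — 3 of them qualify.
Total: 145 + 3 = 148.
Holidays: 1935-03-27 (Wed); 1935-05-02 (Thu); 1935-05-11 (Sat); 1935-07-07 (Sun); 1935-07-14 (Sun); 1935-08-13 (Tue); 1935-08-30 (Fri).
4 of the 7 holidays fall on weekdays; the rest are weekends and were already excluded.
Business days: 148 − 4 = 144.

144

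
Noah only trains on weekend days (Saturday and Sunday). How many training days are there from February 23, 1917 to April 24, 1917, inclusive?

February 23, 1917 is a Friday.
From February 23, 1917 to April 24, 1917 is 61 days inclusive.
61 = 7 × 8 + 5, so there are 8 full weeks plus 5 extra days.
Each full week contributes 2 weekend days (Sat, Sun): 8 × 2 = 16.
The 5 extra days are Friday, Saturday, Sunday, Monday, Tuesday — 2 of them qualify.
Total: 16 + 2 = 18.

18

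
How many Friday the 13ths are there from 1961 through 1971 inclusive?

Friday-the-13ths by year:
1961: Jan, Oct
1962: Apr, Jul
1963: Sep, Dec
1964: Mar, Nov
1965: Aug
1966: May
1967: Jan, Oct
1968: Sep, Dec
1969: Jun
1970: Feb, Mar, Nov
1971: Aug

19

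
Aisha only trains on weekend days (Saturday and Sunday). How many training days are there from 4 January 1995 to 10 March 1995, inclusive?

18

4 January 1995 is a Wednesday.
From 4 January 1995 to 10 March 1995 is 66 days inclusive.
66 = 7 × 9 + 3, so there are 9 full weeks plus 3 extra days.
Each full week contributes 2 weekend days (Sat, Sun): 9 × 2 = 18.
The 3 extra days are Wed, Thu, Fri — none qualify.
Total: 18 + 0 = 18.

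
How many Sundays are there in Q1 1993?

13

1 January 1993 is a Friday.
That's 90 days from start to end, counting both.
90 = 7 × 12 + 6, so there are 12 full weeks plus 6 extra days.
Each full week contributes one Sunday: 12 so far.
The 6 extra days are Fri, Sat, Sun, Mon, Tue, Wed — 1 of them qualifies.
Total: 12 + 1 = 13.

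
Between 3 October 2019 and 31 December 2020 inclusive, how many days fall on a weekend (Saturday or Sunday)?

3 October 2019 is a Thursday.
From 3 October 2019 to 31 December 2020 is 456 days inclusive.
456 = 7 × 65 + 1, so there are 65 full weeks plus 1 extra day.
Each full week contributes 2 weekend days (Sat, Sun): 65 × 2 = 130.
The 1 extra day is Thu — none qualify.
Total: 130 + 0 = 130.

130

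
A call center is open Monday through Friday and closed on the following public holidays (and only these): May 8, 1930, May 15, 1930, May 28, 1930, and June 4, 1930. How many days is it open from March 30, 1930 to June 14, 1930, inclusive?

March 30, 1930 is a Sunday.
From March 30, 1930 to June 14, 1930 is 77 days inclusive.
77 = 7 × 11, so the span is exactly 11 full weeks.
Each full week contributes 5 weekdays (Mon–Fri): 11 × 5 = 55.
Holidays: May 8, 1930 (Thu); May 15, 1930 (Thu); May 28, 1930 (Wed); June 4, 1930 (Wed).
All 4 holidays fall on weekdays, so subtract 4.
Business days: 55 − 4 = 51.

51 business days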